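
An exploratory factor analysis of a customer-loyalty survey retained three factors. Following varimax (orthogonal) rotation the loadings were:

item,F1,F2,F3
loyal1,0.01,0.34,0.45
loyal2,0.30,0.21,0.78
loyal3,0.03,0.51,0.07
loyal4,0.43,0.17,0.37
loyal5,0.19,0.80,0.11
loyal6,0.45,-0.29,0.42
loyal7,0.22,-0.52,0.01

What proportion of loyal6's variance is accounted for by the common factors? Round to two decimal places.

0.46

h² = 0.45² + (-0.29)² + 0.42² = 0.2025 + 0.0841 + 0.1764 = 0.4630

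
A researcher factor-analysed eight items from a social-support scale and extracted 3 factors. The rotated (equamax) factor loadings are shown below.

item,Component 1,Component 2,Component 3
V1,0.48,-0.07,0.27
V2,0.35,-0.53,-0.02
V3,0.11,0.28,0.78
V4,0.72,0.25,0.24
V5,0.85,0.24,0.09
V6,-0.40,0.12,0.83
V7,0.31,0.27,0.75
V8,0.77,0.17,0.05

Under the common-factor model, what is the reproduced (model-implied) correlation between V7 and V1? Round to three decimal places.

0.332

r̂ = Σ λ_i·λ_j across factors = (0.31)(0.48) + (0.27)(-0.07) + (0.75)(0.27)
  = +0.1488 -0.0189 +0.2025 = 0.3324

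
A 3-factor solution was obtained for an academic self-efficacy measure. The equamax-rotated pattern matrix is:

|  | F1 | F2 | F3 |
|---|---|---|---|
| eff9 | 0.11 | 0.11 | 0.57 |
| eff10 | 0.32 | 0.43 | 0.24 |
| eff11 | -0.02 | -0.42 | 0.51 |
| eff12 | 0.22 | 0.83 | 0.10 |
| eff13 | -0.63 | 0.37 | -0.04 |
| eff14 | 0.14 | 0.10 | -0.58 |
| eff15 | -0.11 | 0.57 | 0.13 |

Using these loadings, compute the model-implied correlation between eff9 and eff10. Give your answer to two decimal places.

0.22

r̂ = Σ λ_i·λ_j across factors = (0.11)(0.32) + (0.11)(0.43) + (0.57)(0.24)
  = +0.0352 +0.0473 +0.1368 = 0.2193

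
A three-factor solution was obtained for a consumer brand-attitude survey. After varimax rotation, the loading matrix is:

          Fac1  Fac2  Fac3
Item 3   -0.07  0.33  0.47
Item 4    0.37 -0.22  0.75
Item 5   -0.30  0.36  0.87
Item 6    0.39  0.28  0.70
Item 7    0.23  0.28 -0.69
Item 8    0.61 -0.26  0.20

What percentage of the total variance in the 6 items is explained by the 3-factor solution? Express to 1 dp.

SS loadings by factor: 0.8089, 0.5113, 2.5464; total = 3.8666.
Total variance with 6 standardized items is 6, so the solution explains 3.8666/6 = 0.6444 = 64.44%.

64.4%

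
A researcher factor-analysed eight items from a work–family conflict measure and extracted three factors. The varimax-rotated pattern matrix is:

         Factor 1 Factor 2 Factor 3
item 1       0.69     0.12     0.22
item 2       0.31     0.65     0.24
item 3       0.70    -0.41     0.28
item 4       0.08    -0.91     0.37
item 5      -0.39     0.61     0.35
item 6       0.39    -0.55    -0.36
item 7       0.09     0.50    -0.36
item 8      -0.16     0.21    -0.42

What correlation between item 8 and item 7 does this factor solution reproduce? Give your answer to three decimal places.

0.242

r̂ = Σ λ_i·λ_j across factors = (-0.16)(0.09) + (0.21)(0.50) + (-0.42)(-0.36)
  = -0.0144 +0.1050 +0.1512 = 0.2418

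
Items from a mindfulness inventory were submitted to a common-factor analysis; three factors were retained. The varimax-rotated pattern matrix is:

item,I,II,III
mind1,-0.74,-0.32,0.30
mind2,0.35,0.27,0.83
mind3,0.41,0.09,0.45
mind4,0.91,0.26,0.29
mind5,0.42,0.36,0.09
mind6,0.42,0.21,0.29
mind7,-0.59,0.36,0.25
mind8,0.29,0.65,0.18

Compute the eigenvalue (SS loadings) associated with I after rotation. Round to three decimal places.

2.451

SS loadings for I = (-0.74)² + 0.35² + 0.41² + 0.91² + 0.42² + 0.42² + (-0.59)² + 0.29² = 0.5476 + 0.1225 + 0.1681 + 0.8281 + 0.1764 + 0.1764 + 0.3481 + 0.0841 = 2.4513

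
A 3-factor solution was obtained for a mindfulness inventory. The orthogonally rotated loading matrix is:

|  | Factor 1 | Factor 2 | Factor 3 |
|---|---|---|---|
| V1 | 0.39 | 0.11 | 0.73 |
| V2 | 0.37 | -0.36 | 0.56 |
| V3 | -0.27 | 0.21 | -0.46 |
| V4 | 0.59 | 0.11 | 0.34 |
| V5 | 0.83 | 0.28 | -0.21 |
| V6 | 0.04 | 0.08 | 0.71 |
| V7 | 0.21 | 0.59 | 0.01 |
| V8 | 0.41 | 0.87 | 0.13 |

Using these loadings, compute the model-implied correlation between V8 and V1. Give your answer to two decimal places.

0.35

r̂ = Σ λ_i·λ_j across factors = (0.41)(0.39) + (0.87)(0.11) + (0.13)(0.73)
  = +0.1599 +0.0957 +0.0949 = 0.3505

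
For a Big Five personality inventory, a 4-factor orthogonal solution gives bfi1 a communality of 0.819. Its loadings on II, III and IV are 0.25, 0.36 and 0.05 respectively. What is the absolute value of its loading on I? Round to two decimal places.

0.79

Under orthogonal rotation h² = Σλ², so λ_I² = h² − (0.1946) = 0.819 − 0.1946 = 0.6244.
|λ| = √0.6244 = 0.7902.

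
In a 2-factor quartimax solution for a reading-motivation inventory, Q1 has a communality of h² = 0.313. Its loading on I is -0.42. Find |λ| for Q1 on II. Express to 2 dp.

0.37

Under orthogonal rotation h² = Σλ², so λ_II² = h² − (0.1764) = 0.313 − 0.1764 = 0.1366.
|λ| = √0.1366 = 0.3696.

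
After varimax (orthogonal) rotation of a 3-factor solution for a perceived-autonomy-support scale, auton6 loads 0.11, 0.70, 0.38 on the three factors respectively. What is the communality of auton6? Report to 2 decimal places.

h² = 0.11² + 0.70² + 0.38² = 0.0121 + 0.4900 + 0.1444 = 0.6465

0.65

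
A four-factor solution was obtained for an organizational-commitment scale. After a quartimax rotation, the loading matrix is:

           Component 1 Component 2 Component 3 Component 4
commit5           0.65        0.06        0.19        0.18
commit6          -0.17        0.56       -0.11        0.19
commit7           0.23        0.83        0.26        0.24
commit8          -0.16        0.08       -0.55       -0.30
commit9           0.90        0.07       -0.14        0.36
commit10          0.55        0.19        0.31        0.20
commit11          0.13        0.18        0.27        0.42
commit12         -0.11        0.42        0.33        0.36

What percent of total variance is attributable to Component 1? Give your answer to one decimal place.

20.9%

SS loadings for Component 1 = 0.65² + (-0.17)² + 0.23² + (-0.16)² + 0.90² + 0.55² + 0.13² + (-0.11)² = 1.6714
With 8 standardized items, total variance = 8. Proportion = 1.6714/8 = 0.2089 → 20.89%.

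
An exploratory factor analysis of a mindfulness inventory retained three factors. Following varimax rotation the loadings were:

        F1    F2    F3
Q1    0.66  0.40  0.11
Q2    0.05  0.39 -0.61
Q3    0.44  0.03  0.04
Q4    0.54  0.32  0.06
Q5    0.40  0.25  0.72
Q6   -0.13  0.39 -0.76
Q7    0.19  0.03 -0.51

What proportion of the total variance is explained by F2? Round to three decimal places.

0.090

SS loadings for F2 = 0.40² + 0.39² + 0.03² + 0.32² + 0.25² + 0.39² + 0.03² = 0.6309
Proportion of variance = 0.6309 / 7 = 0.0901.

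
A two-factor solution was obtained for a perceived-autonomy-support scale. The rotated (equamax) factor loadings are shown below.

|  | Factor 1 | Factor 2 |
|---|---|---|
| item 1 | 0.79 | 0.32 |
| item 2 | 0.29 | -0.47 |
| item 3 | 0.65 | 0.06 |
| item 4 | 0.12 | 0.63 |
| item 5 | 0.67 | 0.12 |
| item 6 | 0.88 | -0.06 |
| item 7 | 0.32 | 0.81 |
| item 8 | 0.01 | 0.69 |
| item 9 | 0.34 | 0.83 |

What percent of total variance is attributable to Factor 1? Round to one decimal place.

28.7%

SS loadings for Factor 1 = 0.79² + 0.29² + 0.65² + 0.12² + 0.67² + 0.88² + 0.32² + 0.01² + 0.34² = 2.5865
With 9 standardized items, total variance = 9. Proportion = 2.5865/9 = 0.2874 → 28.74%.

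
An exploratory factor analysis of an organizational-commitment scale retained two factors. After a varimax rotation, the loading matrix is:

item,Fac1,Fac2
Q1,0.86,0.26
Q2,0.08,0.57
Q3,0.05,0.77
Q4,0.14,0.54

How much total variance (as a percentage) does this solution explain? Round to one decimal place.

51.1%

SS loadings by factor: 0.7681, 1.2770; total = 2.0451.
Total variance with 4 standardized items is 4, so the solution explains 2.0451/4 = 0.5113 = 51.13%.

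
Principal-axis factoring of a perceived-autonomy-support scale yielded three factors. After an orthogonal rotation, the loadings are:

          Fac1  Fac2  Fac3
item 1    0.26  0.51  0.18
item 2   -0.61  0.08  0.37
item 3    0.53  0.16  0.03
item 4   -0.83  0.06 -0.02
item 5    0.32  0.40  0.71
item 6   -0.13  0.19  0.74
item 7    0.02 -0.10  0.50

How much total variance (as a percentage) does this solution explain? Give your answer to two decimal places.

SS loadings by factor: 1.5292, 0.5018, 1.4723; total = 3.5033.
Total variance with 7 standardized items is 7, so the solution explains 3.5033/7 = 0.5005 = 50.05%.

50.05%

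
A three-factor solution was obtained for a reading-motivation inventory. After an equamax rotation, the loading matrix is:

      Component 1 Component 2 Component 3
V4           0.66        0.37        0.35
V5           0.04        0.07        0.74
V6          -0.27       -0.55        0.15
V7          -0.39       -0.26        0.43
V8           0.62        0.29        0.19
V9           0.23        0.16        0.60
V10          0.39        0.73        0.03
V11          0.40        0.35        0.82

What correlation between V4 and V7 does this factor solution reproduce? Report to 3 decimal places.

r̂ = Σ λ_i·λ_j across factors = (0.66)(-0.39) + (0.37)(-0.26) + (0.35)(0.43)
  = -0.2574 -0.0962 +0.1505 = -0.2031

-0.203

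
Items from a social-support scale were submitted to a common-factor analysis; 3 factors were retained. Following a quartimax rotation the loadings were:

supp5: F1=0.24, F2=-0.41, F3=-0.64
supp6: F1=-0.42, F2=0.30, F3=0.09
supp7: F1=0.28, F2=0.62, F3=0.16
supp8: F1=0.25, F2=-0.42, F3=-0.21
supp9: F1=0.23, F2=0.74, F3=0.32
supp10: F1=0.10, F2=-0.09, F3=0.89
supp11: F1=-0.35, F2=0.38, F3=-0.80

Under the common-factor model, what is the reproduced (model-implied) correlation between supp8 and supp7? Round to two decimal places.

r̂ = Σ λ_i·λ_j across factors = (0.25)(0.28) + (-0.42)(0.62) + (-0.21)(0.16)
  = +0.0700 -0.2604 -0.0336 = -0.2240

-0.22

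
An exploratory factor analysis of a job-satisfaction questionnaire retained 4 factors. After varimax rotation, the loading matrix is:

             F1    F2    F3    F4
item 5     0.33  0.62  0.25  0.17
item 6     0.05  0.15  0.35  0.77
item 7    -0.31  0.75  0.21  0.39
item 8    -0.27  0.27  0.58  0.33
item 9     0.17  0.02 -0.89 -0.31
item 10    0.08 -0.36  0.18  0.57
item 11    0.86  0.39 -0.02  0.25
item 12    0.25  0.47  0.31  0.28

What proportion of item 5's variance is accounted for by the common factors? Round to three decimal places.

h² = 0.33² + 0.62² + 0.25² + 0.17² = 0.1089 + 0.3844 + 0.0625 + 0.0289 = 0.5847

0.585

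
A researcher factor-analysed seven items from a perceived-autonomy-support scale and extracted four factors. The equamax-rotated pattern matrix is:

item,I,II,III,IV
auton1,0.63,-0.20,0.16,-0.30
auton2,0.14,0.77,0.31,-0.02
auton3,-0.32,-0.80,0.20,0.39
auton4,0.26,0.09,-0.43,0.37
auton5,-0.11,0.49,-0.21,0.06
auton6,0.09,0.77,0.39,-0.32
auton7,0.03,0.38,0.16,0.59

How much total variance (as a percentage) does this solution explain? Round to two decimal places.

Communalities: 0.5525, 0.7090, 0.9345, 0.3975, 0.2999, 0.8555, 0.5190; Σh² = 4.2679.
Total variance with 7 standardized items is 7, so the solution explains 4.2679/7 = 0.6097 = 60.97%.

60.97%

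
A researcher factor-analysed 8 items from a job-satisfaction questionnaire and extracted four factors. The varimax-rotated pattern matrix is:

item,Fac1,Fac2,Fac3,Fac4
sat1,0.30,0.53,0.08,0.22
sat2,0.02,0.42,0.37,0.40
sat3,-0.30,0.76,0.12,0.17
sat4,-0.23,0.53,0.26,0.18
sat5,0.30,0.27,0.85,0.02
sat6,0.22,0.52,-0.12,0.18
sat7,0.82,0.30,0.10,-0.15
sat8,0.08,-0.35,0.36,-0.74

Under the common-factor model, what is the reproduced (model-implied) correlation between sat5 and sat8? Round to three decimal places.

0.221

r̂ = Σ λ_i·λ_j across factors = (0.30)(0.08) + (0.27)(-0.35) + (0.85)(0.36) + (0.02)(-0.74)
  = +0.0240 -0.0945 +0.3060 -0.0148 = 0.2207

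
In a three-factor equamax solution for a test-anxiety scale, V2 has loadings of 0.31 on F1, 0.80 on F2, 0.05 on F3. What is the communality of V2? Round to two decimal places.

0.74

h² = 0.31² + 0.80² + 0.05² = 0.0961 + 0.6400 + 0.0025 = 0.7386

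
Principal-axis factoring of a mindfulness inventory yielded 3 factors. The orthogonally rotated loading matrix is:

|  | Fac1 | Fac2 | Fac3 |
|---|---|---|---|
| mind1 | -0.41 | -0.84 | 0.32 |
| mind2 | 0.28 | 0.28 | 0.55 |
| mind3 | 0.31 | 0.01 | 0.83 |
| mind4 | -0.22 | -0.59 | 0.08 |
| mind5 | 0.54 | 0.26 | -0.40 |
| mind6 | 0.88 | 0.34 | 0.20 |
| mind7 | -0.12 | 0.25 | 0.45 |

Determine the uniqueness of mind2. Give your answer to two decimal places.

0.54

h² = 0.28² + 0.28² + 0.55² = 0.0784 + 0.0784 + 0.3025 = 0.4593
Uniqueness u² = 1 − h² = 1 − 0.4593 = 0.5407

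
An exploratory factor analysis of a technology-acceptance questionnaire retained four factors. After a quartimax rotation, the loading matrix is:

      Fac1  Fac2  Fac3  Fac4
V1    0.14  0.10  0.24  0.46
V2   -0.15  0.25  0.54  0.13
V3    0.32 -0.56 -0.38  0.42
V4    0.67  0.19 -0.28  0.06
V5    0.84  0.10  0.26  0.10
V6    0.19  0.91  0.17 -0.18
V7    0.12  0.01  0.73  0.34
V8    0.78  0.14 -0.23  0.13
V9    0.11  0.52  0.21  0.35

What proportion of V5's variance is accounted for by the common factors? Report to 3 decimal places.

0.793

h² = 0.84² + 0.10² + 0.26² + 0.10² = 0.7056 + 0.0100 + 0.0676 + 0.0100 = 0.7932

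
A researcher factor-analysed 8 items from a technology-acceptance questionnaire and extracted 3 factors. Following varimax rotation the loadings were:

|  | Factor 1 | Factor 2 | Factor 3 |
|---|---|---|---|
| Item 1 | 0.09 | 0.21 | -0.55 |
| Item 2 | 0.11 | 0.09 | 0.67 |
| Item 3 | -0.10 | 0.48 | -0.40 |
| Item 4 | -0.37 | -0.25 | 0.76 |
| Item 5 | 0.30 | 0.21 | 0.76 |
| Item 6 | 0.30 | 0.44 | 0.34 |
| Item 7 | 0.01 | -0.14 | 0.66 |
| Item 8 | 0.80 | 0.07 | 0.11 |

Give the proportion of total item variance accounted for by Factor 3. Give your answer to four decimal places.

0.3287

SS loadings for Factor 3 = (-0.55)² + 0.67² + (-0.40)² + 0.76² + 0.76² + 0.34² + 0.66² + 0.11² = 2.6299
Proportion of variance = 2.6299 / 8 = 0.3287.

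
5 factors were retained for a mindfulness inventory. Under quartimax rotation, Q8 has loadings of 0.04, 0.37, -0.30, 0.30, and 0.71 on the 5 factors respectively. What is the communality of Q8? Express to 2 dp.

h² = 0.04² + 0.37² + (-0.30)² + 0.30² + 0.71² = 0.0016 + 0.1369 + 0.0900 + 0.0900 + 0.5041 = 0.8226

0.82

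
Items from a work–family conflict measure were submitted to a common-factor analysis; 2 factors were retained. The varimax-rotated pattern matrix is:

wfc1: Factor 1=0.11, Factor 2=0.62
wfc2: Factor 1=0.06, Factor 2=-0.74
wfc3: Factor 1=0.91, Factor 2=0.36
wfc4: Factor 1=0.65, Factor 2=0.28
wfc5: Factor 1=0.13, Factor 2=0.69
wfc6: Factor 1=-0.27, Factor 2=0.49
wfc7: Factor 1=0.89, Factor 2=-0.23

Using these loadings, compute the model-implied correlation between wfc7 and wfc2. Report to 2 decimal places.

0.22

r̂ = Σ λ_i·λ_j across factors = (0.89)(0.06) + (-0.23)(-0.74)
  = +0.0534 +0.1702 = 0.2236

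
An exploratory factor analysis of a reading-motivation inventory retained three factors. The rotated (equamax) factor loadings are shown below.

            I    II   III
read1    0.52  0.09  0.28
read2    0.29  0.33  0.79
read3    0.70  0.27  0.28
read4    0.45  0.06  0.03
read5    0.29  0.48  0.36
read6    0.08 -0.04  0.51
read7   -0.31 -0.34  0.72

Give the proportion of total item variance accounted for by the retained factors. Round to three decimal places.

0.495

Communalities: 0.3569, 0.8171, 0.6413, 0.2070, 0.4441, 0.2681, 0.7301; Σh² = 3.4646.
Total variance with 7 standardized items is 7, so the solution explains 3.4646/7 = 0.4949.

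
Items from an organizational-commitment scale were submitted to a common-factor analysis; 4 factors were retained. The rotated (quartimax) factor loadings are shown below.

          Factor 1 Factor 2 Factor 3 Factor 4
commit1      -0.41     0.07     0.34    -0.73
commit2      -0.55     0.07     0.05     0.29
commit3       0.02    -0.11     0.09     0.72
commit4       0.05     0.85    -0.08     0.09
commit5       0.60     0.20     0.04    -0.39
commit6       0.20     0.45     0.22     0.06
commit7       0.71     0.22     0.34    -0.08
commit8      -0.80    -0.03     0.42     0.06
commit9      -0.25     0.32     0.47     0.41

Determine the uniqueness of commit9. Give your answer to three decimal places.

h² = (-0.25)² + 0.32² + 0.47² + 0.41² = 0.0625 + 0.1024 + 0.2209 + 0.1681 = 0.5539
Uniqueness u² = 1 − h² = 1 − 0.5539 = 0.4461

0.446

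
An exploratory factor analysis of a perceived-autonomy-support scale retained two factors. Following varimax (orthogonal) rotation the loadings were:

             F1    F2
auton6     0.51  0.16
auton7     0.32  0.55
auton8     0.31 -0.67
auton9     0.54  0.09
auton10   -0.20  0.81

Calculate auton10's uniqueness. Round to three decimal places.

0.304

h² = (-0.20)² + 0.81² = 0.0400 + 0.6561 = 0.6961
Uniqueness u² = 1 − h² = 1 − 0.6961 = 0.3039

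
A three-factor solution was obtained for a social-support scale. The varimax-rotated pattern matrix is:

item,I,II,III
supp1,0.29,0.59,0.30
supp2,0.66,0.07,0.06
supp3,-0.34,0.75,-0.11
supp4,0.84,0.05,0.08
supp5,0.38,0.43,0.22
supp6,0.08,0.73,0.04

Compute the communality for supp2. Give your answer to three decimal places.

h² = 0.66² + 0.07² + 0.06² = 0.4356 + 0.0049 + 0.0036 = 0.4441

0.444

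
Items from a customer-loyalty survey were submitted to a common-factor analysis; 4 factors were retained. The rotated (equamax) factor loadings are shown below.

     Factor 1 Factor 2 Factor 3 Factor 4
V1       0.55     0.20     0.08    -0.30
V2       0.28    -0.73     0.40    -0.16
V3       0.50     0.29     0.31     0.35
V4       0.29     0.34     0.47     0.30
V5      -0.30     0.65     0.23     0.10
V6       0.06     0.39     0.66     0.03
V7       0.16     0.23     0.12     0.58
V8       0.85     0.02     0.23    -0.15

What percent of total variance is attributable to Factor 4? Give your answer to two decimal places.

SS loadings for Factor 4 = (-0.30)² + (-0.16)² + 0.35² + 0.30² + 0.10² + 0.03² + 0.58² + (-0.15)² = 0.6979
With 8 standardized items, total variance = 8. Proportion = 0.6979/8 = 0.0872 → 8.72%.

8.72%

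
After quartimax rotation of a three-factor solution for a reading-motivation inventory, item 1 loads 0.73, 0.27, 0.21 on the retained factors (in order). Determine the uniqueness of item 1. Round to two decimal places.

h² = 0.73² + 0.27² + 0.21² = 0.5329 + 0.0729 + 0.0441 = 0.6499
Uniqueness u² = 1 − h² = 1 − 0.6499 = 0.3501

0.35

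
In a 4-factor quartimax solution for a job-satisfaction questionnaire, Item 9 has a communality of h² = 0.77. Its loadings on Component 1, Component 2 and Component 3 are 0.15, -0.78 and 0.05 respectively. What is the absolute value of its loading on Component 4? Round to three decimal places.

0.370

Under orthogonal rotation h² = Σλ², so λ_Component 4² = h² − (0.6334) = 0.77 − 0.6334 = 0.1366.
|λ| = √0.1366 = 0.3696.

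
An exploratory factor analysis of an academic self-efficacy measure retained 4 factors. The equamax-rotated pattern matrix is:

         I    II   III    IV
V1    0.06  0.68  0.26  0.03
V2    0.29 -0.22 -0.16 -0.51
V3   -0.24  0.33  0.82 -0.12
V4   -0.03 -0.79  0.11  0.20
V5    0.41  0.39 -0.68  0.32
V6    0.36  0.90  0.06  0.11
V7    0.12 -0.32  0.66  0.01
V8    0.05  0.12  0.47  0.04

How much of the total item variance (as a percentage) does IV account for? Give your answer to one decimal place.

SS loadings for IV = 0.03² + (-0.51)² + (-0.12)² + 0.20² + 0.32² + 0.11² + 0.01² + 0.04² = 0.4316
With 8 standardized items, total variance = 8. Proportion = 0.4316/8 = 0.0539 → 5.39%.

5.4%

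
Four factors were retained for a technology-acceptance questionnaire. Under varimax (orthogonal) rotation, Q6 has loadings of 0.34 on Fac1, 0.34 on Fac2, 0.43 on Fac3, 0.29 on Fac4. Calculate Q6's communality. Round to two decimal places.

h² = 0.34² + 0.34² + 0.43² + 0.29² = 0.1156 + 0.1156 + 0.1849 + 0.0841 = 0.5002

0.50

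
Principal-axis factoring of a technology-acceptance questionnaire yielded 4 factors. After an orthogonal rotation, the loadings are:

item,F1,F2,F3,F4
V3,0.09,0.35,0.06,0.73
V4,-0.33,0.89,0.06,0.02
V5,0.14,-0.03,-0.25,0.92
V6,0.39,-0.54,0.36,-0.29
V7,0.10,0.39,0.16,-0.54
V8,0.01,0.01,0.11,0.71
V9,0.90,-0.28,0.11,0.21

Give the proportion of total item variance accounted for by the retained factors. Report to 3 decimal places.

SS loadings by factor: 1.1088, 1.4377, 0.2491, 2.3036; total = 5.0992.
Total variance with 7 standardized items is 7, so the solution explains 5.0992/7 = 0.7285.

0.728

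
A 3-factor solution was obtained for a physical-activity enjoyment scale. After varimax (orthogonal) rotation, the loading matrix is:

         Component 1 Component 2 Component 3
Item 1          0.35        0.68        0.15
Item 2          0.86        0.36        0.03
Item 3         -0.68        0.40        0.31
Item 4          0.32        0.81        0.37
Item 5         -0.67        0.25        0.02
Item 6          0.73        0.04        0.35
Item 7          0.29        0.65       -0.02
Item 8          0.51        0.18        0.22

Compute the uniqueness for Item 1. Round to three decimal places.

0.393

h² = 0.35² + 0.68² + 0.15² = 0.1225 + 0.4624 + 0.0225 = 0.6074
Uniqueness u² = 1 − h² = 1 − 0.6074 = 0.3926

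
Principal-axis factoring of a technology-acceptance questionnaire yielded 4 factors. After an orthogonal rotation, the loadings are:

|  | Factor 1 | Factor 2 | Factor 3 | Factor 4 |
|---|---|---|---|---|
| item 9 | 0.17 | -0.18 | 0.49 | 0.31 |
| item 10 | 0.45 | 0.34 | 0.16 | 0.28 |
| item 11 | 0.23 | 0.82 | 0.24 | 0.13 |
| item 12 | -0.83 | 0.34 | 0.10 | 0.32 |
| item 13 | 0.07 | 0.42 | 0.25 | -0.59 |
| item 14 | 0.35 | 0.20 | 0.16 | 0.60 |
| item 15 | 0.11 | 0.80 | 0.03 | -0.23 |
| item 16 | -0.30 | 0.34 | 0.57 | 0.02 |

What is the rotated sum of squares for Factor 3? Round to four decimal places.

SS loadings for Factor 3 = 0.49² + 0.16² + 0.24² + 0.10² + 0.25² + 0.16² + 0.03² + 0.57² = 0.2401 + 0.0256 + 0.0576 + 0.0100 + 0.0625 + 0.0256 + 0.0009 + 0.3249 = 0.7472

0.7472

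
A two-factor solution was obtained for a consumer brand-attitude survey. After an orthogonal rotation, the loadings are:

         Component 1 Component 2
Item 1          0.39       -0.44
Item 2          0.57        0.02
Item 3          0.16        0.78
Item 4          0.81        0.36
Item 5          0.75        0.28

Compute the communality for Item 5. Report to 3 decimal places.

0.641

h² = 0.75² + 0.28² = 0.5625 + 0.0784 = 0.6409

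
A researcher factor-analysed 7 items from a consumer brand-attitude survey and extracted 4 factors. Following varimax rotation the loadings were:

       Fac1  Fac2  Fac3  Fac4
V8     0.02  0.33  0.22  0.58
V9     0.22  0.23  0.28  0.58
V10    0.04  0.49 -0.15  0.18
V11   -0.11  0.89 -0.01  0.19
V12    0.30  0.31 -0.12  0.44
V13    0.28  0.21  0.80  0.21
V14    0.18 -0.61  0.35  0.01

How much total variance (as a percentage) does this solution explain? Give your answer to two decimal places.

Communalities: 0.4941, 0.5161, 0.2966, 0.8404, 0.3941, 0.8066, 0.5271; Σh² = 3.8750.
Total variance with 7 standardized items is 7, so the solution explains 3.8750/7 = 0.5536 = 55.36%.

55.36%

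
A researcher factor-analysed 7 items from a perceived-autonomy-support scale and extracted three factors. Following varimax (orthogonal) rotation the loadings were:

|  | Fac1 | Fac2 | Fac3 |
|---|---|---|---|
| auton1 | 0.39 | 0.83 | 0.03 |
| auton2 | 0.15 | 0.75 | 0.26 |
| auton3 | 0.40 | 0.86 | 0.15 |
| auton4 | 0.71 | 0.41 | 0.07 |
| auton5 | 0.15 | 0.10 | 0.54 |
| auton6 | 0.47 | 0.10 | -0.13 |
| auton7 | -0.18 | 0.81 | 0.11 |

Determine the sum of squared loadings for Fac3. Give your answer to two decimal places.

SS loadings for Fac3 = 0.03² + 0.26² + 0.15² + 0.07² + 0.54² + (-0.13)² + 0.11² = 0.0009 + 0.0676 + 0.0225 + 0.0049 + 0.2916 + 0.0169 + 0.0121 = 0.4165

0.42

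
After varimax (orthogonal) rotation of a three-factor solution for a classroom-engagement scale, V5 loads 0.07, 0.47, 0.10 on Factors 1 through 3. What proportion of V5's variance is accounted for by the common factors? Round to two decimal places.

0.24

h² = 0.07² + 0.47² + 0.10² = 0.0049 + 0.2209 + 0.0100 = 0.2358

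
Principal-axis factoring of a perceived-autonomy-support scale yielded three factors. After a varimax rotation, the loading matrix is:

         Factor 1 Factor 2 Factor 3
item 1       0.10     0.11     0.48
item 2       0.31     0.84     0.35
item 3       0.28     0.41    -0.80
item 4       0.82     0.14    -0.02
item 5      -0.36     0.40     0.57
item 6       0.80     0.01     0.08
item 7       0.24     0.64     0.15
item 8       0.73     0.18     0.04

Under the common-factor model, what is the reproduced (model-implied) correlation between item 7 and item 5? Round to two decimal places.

r̂ = Σ λ_i·λ_j across factors = (0.24)(-0.36) + (0.64)(0.40) + (0.15)(0.57)
  = -0.0864 +0.2560 +0.0855 = 0.2551

0.26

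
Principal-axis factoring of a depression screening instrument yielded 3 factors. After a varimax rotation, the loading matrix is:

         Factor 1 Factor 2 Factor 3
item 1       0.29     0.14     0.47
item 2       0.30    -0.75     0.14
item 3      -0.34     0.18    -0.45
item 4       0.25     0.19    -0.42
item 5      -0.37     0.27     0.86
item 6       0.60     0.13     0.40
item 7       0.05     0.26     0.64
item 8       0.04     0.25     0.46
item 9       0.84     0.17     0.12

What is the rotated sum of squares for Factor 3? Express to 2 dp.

SS loadings for Factor 3 = 0.47² + 0.14² + (-0.45)² + (-0.42)² + 0.86² + 0.40² + 0.64² + 0.46² + 0.12² = 0.2209 + 0.0196 + 0.2025 + 0.1764 + 0.7396 + 0.1600 + 0.4096 + 0.2116 + 0.0144 = 2.1546

2.15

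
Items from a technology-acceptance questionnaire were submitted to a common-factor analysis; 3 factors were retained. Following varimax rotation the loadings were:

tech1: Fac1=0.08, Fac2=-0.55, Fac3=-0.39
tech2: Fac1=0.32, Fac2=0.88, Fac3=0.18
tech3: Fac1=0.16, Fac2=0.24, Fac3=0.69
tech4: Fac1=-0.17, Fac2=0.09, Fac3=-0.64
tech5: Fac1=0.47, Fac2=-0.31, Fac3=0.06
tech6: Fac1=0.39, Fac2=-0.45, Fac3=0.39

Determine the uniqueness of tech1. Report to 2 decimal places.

0.54

h² = 0.08² + (-0.55)² + (-0.39)² = 0.0064 + 0.3025 + 0.1521 = 0.4610
Uniqueness u² = 1 − h² = 1 − 0.4610 = 0.5390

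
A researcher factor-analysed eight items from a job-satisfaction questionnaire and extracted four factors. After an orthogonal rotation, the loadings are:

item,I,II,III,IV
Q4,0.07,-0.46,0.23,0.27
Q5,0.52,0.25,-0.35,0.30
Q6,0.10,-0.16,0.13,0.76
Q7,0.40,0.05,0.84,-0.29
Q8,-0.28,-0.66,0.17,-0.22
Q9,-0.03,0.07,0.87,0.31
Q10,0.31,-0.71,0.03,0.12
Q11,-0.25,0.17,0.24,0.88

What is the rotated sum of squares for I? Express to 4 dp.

0.6832

SS loadings for I = 0.07² + 0.52² + 0.10² + 0.40² + (-0.28)² + (-0.03)² + 0.31² + (-0.25)² = 0.0049 + 0.2704 + 0.0100 + 0.1600 + 0.0784 + 0.0009 + 0.0961 + 0.0625 = 0.6832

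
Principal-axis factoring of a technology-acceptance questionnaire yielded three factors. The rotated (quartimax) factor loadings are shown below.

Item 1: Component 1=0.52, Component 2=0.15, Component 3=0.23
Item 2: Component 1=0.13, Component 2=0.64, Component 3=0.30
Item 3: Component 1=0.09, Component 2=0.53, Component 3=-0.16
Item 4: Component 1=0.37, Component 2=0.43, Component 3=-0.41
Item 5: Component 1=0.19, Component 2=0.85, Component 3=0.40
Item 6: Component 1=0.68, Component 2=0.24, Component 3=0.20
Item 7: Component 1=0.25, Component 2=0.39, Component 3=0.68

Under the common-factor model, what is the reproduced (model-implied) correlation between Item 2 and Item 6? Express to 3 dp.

0.302

r̂ = Σ λ_i·λ_j across factors = (0.13)(0.68) + (0.64)(0.24) + (0.30)(0.20)
  = +0.0884 +0.1536 +0.0600 = 0.3020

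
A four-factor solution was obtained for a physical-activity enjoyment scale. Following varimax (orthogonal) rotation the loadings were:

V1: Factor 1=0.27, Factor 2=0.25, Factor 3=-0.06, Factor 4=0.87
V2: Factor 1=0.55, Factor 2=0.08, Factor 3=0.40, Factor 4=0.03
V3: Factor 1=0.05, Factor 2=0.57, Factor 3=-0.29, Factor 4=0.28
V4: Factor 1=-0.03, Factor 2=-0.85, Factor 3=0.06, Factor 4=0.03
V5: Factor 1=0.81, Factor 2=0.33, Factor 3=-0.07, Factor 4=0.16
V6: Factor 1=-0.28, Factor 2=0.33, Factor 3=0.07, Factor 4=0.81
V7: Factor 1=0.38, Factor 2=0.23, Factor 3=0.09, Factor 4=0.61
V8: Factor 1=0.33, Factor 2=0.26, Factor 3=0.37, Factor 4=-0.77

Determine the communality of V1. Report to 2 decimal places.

h² = 0.27² + 0.25² + (-0.06)² + 0.87² = 0.0729 + 0.0625 + 0.0036 + 0.7569 = 0.8959

0.90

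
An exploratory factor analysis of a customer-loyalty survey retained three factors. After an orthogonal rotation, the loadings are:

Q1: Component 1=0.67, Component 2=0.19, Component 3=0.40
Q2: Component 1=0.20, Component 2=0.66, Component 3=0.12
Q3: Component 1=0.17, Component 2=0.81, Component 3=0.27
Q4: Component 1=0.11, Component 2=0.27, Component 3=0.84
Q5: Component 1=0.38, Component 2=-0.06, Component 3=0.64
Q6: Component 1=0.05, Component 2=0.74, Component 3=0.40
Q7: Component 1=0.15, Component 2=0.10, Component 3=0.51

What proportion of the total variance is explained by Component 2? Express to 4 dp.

0.2517

SS loadings for Component 2 = 0.19² + 0.66² + 0.81² + 0.27² + (-0.06)² + 0.74² + 0.10² = 1.7619
Proportion of variance = 1.7619 / 7 = 0.2517.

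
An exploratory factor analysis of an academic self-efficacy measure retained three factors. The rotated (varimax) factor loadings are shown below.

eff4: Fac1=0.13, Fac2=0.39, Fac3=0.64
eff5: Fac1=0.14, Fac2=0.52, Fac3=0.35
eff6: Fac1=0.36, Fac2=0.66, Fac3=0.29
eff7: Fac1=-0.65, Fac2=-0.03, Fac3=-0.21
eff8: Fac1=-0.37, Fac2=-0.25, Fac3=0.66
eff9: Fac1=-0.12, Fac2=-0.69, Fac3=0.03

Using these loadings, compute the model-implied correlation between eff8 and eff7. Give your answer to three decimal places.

r̂ = Σ λ_i·λ_j across factors = (-0.37)(-0.65) + (-0.25)(-0.03) + (0.66)(-0.21)
  = +0.2405 +0.0075 -0.1386 = 0.1094

0.109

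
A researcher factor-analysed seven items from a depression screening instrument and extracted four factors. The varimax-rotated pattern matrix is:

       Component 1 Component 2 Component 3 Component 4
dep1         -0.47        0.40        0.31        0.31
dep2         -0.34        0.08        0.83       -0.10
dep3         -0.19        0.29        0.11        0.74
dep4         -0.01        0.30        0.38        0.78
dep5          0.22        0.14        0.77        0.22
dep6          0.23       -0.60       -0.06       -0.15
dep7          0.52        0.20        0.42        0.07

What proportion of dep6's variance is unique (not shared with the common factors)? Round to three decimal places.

h² = 0.23² + (-0.60)² + (-0.06)² + (-0.15)² = 0.0529 + 0.3600 + 0.0036 + 0.0225 = 0.4390
Uniqueness u² = 1 − h² = 1 − 0.4390 = 0.5610

0.561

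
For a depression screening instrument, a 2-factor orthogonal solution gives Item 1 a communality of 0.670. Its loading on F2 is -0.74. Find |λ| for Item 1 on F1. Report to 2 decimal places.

Under orthogonal rotation h² = Σλ², so λ_F1² = h² − (0.5476) = 0.670 − 0.5476 = 0.1224.
|λ| = √0.1224 = 0.3499.

0.35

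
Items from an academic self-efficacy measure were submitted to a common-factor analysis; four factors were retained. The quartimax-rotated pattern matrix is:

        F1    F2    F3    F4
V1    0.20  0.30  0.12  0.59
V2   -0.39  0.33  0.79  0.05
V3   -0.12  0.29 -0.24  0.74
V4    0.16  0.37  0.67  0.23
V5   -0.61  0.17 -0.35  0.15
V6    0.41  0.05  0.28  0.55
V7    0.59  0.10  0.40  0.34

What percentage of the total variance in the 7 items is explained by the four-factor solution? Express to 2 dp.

SS loadings by factor: 1.1204, 0.4613, 1.5059, 1.3917; total = 4.4793.
Total variance with 7 standardized items is 7, so the solution explains 4.4793/7 = 0.6399 = 63.99%.

63.99%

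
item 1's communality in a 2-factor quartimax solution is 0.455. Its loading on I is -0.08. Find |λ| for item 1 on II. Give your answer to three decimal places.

0.670

Under orthogonal rotation h² = Σλ², so λ_II² = h² − (0.0064) = 0.455 − 0.0064 = 0.4486.
|λ| = √0.4486 = 0.6698.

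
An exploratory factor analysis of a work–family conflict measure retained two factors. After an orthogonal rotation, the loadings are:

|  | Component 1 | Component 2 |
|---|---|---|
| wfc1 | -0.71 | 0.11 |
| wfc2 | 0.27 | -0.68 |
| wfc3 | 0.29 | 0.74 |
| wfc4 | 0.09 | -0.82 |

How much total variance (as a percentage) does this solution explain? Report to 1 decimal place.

SS loadings by factor: 0.6692, 1.6945; total = 2.3637.
Total variance with 4 standardized items is 4, so the solution explains 2.3637/4 = 0.5909 = 59.09%.

59.1%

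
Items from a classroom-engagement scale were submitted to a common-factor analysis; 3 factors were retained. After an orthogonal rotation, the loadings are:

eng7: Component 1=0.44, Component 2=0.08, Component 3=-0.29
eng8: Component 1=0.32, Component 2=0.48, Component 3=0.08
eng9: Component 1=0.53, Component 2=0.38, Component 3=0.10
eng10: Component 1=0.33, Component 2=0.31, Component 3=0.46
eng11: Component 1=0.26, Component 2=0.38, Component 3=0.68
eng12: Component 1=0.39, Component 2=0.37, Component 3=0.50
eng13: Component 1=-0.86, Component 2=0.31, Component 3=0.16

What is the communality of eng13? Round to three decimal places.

h² = (-0.86)² + 0.31² + 0.16² = 0.7396 + 0.0961 + 0.0256 = 0.8613

0.861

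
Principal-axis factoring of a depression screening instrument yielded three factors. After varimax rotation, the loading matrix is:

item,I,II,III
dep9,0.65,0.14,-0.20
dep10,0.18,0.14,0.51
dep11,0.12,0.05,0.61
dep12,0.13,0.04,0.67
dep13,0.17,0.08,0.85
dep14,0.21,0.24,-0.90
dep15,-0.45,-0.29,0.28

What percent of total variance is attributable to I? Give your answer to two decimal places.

SS loadings for I = 0.65² + 0.18² + 0.12² + 0.13² + 0.17² + 0.21² + (-0.45)² = 0.7617
With 7 standardized items, total variance = 7. Proportion = 0.7617/7 = 0.1088 → 10.88%.

10.88%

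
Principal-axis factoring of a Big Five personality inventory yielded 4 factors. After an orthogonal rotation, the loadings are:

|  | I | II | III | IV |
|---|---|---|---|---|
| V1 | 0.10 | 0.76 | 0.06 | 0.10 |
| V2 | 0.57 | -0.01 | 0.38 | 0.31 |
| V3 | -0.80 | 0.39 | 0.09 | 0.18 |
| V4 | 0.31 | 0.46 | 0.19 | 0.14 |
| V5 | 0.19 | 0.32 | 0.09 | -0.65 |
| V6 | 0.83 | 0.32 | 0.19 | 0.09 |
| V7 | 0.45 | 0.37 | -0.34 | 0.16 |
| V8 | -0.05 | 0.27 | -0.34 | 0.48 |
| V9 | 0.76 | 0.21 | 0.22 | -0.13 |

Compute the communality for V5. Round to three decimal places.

h² = 0.19² + 0.32² + 0.09² + (-0.65)² = 0.0361 + 0.1024 + 0.0081 + 0.4225 = 0.5691

0.569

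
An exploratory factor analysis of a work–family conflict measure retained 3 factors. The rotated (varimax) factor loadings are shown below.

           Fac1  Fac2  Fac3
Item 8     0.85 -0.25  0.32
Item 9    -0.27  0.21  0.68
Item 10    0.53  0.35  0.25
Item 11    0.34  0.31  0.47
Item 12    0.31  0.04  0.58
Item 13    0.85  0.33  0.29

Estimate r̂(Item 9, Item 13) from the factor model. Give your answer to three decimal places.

r̂ = Σ λ_i·λ_j across factors = (-0.27)(0.85) + (0.21)(0.33) + (0.68)(0.29)
  = -0.2295 +0.0693 +0.1972 = 0.0370

0.037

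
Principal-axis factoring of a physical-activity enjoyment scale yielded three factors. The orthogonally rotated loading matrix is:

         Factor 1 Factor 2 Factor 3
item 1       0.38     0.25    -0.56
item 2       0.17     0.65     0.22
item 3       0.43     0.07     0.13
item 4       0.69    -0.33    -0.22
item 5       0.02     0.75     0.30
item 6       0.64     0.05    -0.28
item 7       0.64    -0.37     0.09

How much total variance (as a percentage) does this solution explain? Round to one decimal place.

50.8%

Communalities: 0.5205, 0.4998, 0.2067, 0.6334, 0.6529, 0.4905, 0.5546; Σh² = 3.5584.
Total variance with 7 standardized items is 7, so the solution explains 3.5584/7 = 0.5083 = 50.83%.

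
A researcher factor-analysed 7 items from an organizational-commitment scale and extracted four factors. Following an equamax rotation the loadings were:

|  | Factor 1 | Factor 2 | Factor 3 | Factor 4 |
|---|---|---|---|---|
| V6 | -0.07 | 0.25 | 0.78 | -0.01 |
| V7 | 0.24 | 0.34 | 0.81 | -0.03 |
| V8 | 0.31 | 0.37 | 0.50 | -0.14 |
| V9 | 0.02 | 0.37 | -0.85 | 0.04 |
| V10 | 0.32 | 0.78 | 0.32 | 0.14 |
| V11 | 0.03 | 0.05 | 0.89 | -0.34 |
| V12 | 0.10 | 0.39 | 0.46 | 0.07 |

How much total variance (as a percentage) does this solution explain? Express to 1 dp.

Communalities: 0.6759, 0.8302, 0.5026, 0.8614, 0.8328, 0.9111, 0.3786; Σh² = 4.9926.
Total variance with 7 standardized items is 7, so the solution explains 4.9926/7 = 0.7132 = 71.32%.

71.3%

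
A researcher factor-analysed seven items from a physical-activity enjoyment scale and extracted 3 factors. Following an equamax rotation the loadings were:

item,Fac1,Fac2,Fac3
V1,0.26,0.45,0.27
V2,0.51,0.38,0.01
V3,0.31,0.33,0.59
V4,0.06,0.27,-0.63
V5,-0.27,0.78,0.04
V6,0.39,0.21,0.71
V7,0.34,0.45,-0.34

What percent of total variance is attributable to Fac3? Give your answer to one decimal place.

20.6%

SS loadings for Fac3 = 0.27² + 0.01² + 0.59² + (-0.63)² + 0.04² + 0.71² + (-0.34)² = 1.4393
With 7 standardized items, total variance = 7. Proportion = 1.4393/7 = 0.2056 → 20.56%.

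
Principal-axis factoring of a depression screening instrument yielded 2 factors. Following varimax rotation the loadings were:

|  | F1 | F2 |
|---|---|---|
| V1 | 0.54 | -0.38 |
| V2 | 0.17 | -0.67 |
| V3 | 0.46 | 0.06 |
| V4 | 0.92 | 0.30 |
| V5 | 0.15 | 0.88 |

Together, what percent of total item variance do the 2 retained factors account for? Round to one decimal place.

57.2%

Communalities: 0.4360, 0.4778, 0.2152, 0.9364, 0.7969; Σh² = 2.8623.
Total variance with 5 standardized items is 5, so the solution explains 2.8623/5 = 0.5725 = 57.25%.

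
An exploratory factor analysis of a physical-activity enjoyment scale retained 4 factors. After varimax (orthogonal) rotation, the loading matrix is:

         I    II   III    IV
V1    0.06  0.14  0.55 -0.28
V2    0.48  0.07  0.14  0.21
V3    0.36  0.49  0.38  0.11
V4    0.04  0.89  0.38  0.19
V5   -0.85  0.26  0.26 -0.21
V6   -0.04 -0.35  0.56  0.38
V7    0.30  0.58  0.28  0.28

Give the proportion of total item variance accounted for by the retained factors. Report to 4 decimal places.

SS loadings by factor: 1.1793, 1.5832, 1.0705, 0.4376; total = 4.2706.
Total variance with 7 standardized items is 7, so the solution explains 4.2706/7 = 0.6101.

0.6101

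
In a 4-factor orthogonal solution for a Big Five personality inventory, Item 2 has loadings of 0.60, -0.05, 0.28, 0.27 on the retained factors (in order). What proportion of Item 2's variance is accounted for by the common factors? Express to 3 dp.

h² = 0.60² + (-0.05)² + 0.28² + 0.27² = 0.3600 + 0.0025 + 0.0784 + 0.0729 = 0.5138

0.514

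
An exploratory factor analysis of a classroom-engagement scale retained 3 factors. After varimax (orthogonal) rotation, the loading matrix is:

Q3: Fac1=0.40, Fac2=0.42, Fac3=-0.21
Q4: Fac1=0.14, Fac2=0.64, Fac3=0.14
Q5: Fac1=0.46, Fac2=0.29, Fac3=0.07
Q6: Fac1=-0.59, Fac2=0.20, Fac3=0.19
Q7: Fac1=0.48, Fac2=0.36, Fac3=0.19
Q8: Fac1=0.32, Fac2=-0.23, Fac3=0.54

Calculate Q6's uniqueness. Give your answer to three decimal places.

0.576

h² = (-0.59)² + 0.20² + 0.19² = 0.3481 + 0.0400 + 0.0361 = 0.4242
Uniqueness u² = 1 − h² = 1 − 0.4242 = 0.5758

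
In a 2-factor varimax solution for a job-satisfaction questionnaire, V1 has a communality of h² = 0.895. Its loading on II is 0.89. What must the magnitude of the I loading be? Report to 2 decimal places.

Under orthogonal rotation h² = Σλ², so λ_I² = h² − (0.7921) = 0.895 − 0.7921 = 0.1029.
|λ| = √0.1029 = 0.3208.

0.32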